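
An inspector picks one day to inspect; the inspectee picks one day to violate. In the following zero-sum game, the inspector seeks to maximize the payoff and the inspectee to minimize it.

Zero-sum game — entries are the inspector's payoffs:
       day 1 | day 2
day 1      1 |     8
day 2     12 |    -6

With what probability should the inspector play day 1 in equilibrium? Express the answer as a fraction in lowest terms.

18/25

Row minima are 1 and -6, so the inspector's maximin is 1; column maxima are 12 and 8, so the inspectee's minimax is 8. These differ, so the equilibrium is in mixed strategies.
Let the inspector play day 1 with probability p. The inspectee is indifferent when p + 12(1−p) = 8p − 6(1−p), giving p = 18/25.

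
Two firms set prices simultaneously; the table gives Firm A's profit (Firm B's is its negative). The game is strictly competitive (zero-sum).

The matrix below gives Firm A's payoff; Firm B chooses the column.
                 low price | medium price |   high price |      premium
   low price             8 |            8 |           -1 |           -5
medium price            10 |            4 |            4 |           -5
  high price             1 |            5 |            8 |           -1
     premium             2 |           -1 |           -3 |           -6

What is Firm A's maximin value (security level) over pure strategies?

The worst-case payoff for each row is low price: -5, medium price: -5, high price: -1, premium: -6.
The best of these is -1.

-1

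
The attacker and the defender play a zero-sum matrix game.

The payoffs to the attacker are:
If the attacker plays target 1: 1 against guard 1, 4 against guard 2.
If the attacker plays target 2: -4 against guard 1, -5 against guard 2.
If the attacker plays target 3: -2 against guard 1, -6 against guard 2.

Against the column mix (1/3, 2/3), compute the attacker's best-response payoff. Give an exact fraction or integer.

3

target 1: (1)·(1/3) + (4)·(2/3) = 3.
target 2: (-4)·(1/3) + (-5)·(2/3) = -14/3.
target 3: (-2)·(1/3) + (-6)·(2/3) = -14/3.
The best pure response is target 1 with expected payoff 3.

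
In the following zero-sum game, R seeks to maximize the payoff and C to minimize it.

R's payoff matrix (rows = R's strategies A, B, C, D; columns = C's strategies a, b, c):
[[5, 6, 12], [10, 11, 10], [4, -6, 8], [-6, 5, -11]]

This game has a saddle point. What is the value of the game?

Row minima: 5, 10, -6, -11 → R's maximin is 10.
Column maxima: 10, 11, 12 → C's minimax is 10.
They coincide at (B, a), so the value is 10.

10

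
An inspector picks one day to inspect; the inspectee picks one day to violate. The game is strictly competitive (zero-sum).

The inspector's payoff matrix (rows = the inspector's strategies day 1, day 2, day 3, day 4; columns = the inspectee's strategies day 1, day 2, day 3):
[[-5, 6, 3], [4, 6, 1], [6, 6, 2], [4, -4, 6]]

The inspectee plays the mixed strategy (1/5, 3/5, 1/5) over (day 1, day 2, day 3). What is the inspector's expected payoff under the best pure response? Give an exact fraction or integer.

day 1: (-5)·(1/5) + (6)·(3/5) + (3)·(1/5) = 16/5.
day 2: (4)·(1/5) + (6)·(3/5) + (1)·(1/5) = 23/5.
day 3: (6)·(1/5) + (6)·(3/5) + (2)·(1/5) = 26/5.
day 4: (4)·(1/5) + (-4)·(3/5) + (6)·(1/5) = -2/5.
The best pure response is day 3 with expected payoff 26/5.

26/5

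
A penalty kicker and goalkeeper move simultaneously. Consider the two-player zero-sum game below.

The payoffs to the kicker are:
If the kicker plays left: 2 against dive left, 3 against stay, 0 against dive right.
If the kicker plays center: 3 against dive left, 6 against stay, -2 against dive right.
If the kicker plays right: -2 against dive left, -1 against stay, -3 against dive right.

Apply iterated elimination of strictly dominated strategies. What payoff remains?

0

Row right is strictly dominated by row left (2>-2, 3>-1, 0>-3); eliminate right.
Column dive left is strictly dominated by dive right for the goalkeeper (0<2, -2<3); eliminate dive left.
Column stay is strictly dominated by dive right for the goalkeeper (0<3, -2<6); eliminate stay.
Row center is strictly dominated by row left (0>-2); eliminate center.
Only (left, dive right) remains, with payoff 0.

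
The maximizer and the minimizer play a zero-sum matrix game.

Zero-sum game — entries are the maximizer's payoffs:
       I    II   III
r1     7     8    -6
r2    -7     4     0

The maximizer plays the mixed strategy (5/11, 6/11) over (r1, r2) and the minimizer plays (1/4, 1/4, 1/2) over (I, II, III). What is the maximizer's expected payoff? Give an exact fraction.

Against (1/4, 1/4, 1/2), each row's expected payoff is r1: 3/4; r2: -3/4.
Taking the (5/11, 6/11)-weighted average: (5/11)·(3/4) + (6/11)·(-3/4) = -3/44.

-3/44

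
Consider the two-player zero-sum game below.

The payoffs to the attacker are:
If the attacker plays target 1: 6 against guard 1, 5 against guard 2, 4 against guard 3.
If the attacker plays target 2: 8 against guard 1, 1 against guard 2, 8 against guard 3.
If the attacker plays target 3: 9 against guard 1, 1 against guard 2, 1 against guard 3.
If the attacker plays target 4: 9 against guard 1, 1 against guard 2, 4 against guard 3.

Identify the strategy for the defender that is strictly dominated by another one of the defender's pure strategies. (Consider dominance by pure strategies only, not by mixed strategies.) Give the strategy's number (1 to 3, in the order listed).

The defender prefers columns that give the attacker less. Compare guard 1 with guard 2: 5 < 6, 1 < 8, 1 < 9, 1 < 9.
So guard 2 strictly dominates guard 1 for the defender; guard 1 is strictly dominated.

1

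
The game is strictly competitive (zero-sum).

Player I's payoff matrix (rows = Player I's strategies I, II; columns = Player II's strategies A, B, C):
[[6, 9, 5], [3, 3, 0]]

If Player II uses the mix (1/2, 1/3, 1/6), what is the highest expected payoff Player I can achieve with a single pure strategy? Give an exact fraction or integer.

I: (6)·(1/2) + (9)·(1/3) + (5)·(1/6) = 41/6.
II: (3)·(1/2) + (3)·(1/3) + (0)·(1/6) = 5/2.
The best pure response is I with expected payoff 41/6.

41/6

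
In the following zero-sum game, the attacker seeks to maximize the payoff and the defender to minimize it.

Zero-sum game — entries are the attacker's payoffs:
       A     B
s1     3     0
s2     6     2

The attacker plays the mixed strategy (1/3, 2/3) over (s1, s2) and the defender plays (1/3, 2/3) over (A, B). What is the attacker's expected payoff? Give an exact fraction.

Against (1/3, 2/3), each row's expected payoff is s1: 1; s2: 10/3.
Taking the (1/3, 2/3)-weighted average: (1/3)·(1) + (2/3)·(10/3) = 23/9.

23/9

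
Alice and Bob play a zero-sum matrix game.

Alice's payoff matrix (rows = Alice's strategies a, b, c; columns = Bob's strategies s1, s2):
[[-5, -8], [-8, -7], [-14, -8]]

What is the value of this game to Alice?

Row c is strictly dominated by row b, so Alice never plays it.
The remaining 2×2 game on (a, b) × (s1, s2) has no saddle point. Let Alice play a with probability p; indifference gives −5p − 8(1−p) = −8p − 7(1−p), so p = 1/4.
Similarly Bob's optimal q on s1 is 1/4, and the value is -5·(1/4) + (-8)·(3/4) = -29/4.

-29/4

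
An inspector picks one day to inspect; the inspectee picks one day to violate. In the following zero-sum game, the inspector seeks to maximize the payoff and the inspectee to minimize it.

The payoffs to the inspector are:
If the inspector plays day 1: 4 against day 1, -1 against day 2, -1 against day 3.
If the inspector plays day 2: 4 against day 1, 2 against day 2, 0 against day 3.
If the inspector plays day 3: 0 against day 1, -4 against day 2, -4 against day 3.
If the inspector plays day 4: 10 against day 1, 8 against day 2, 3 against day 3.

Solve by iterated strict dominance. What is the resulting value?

Row day 3 is strictly dominated by row day 1 (4>0, -1>-4, -1>-4); eliminate day 3.
Row day 2 is strictly dominated by row day 4 (10>4, 8>2, 3>0); eliminate day 2.
Row day 1 is strictly dominated by row day 4 (10>4, 8>-1, 3>-1); eliminate day 1.
Column day 1 is strictly dominated by day 2 for the inspectee (8<10); eliminate day 1.
Column day 2 is strictly dominated by day 3 for the inspectee (3<8); eliminate day 2.
Only (day 4, day 3) remains, with payoff 3.

3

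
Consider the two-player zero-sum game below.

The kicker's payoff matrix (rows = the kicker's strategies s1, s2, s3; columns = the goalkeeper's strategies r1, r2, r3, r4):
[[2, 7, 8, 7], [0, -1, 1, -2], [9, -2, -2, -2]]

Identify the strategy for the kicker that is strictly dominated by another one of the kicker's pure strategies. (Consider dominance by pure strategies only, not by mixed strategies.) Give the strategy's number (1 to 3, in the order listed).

2

Compare s2 with s1: 2 > 0, 7 > -1, 8 > 1, 7 > -2.
So s1 strictly dominates s2 for the kicker; s2 is strictly dominated.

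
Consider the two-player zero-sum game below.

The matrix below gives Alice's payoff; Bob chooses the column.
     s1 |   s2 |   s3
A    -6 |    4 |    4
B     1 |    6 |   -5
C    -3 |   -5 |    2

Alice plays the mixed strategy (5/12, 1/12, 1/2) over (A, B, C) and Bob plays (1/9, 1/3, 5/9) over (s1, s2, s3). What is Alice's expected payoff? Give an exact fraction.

Against (1/9, 1/3, 5/9), each row's expected payoff is A: 26/9; B: -2/3; C: -8/9.
Taking the (5/12, 1/12, 1/2)-weighted average: (5/12)·(26/9) + (1/12)·(-2/3) + (1/2)·(-8/9) = 19/27.

19/27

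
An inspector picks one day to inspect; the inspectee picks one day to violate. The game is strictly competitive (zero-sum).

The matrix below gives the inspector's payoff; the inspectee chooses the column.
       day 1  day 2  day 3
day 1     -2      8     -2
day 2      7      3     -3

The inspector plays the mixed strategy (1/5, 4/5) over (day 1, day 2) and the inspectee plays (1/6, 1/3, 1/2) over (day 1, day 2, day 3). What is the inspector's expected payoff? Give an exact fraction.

Against (1/6, 1/3, 1/2), each row's expected payoff is day 1: 4/3; day 2: 2/3.
Taking the (1/5, 4/5)-weighted average: (1/5)·(4/3) + (4/5)·(2/3) = 4/5.

4/5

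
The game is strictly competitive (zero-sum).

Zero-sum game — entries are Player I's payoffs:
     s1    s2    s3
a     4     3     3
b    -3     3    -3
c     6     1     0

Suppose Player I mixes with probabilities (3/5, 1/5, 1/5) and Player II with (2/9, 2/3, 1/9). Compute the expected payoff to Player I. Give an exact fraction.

Against (2/9, 2/3, 1/9), each row's expected payoff is a: 29/9; b: 1; c: 2.
Taking the (3/5, 1/5, 1/5)-weighted average: (3/5)·(29/9) + (1/5)·(1) + (1/5)·(2) = 38/15.

38/15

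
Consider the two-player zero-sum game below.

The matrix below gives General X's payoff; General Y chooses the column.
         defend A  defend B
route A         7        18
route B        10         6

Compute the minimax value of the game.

Row minima are 7 and 6, so General X's maximin is 7; column maxima are 10 and 18, so General Y's minimax is 10. These differ, so the equilibrium is in mixed strategies.
Let General X play route A with probability p. General Y is indifferent when 7p + 10(1−p) = 18p + 6(1−p), giving p = 4/15.
Let General Y play defend A with probability q. General X is indifferent when 7q + 18(1−q) = 10q + 6(1−q), giving q = 4/5.
The value is 7·(4/5) + (18)·(1/5) = 46/5.

46/5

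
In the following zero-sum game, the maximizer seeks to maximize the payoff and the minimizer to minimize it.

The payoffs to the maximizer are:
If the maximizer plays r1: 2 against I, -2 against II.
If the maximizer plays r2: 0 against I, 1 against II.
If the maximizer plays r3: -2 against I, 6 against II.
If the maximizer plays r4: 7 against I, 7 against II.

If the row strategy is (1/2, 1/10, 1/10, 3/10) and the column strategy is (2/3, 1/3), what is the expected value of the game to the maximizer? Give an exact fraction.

38/15

Against (2/3, 1/3), each row's expected payoff is r1: 2/3; r2: 1/3; r3: 2/3; r4: 7.
Taking the (1/2, 1/10, 1/10, 3/10)-weighted average: (1/2)·(2/3) + (1/10)·(1/3) + (1/10)·(2/3) + (3/10)·(7) = 38/15.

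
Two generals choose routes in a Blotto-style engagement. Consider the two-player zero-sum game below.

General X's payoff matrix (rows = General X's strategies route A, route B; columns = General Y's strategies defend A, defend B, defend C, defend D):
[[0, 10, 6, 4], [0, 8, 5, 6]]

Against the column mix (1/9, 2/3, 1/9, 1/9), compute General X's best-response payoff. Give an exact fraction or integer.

70/9

route A: (0)·(1/9) + (10)·(2/3) + (6)·(1/9) + (4)·(1/9) = 70/9.
route B: (0)·(1/9) + (8)·(2/3) + (5)·(1/9) + (6)·(1/9) = 59/9.
The best pure response is route A with expected payoff 70/9.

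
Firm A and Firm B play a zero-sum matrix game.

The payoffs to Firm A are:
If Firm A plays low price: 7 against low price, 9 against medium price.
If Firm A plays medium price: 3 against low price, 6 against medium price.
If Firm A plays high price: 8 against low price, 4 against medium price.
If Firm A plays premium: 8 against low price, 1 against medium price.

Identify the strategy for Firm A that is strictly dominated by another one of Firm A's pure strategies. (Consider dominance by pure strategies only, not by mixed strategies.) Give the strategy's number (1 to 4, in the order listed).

2

Compare medium price with low price: 7 > 3, 9 > 6.
So low price strictly dominates medium price for Firm A; medium price is strictly dominated.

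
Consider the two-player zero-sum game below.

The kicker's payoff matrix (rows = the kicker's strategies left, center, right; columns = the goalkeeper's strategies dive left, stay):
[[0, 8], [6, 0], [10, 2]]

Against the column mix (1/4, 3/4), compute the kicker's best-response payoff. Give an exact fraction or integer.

6

left: (0)·(1/4) + (8)·(3/4) = 6.
center: (6)·(1/4) + (0)·(3/4) = 3/2.
right: (10)·(1/4) + (2)·(3/4) = 4.
The best pure response is left with expected payoff 6.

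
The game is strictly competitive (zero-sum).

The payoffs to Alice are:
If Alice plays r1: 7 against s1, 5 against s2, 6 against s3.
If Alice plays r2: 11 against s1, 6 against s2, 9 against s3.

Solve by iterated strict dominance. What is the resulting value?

Row r1 is strictly dominated by row r2 (11>7, 6>5, 9>6); eliminate r1.
Column s3 is strictly dominated by s2 for Bob (6<9); eliminate s3.
Column s1 is strictly dominated by s2 for Bob (6<11); eliminate s1.
Only (r2, s2) remains, with payoff 6.

6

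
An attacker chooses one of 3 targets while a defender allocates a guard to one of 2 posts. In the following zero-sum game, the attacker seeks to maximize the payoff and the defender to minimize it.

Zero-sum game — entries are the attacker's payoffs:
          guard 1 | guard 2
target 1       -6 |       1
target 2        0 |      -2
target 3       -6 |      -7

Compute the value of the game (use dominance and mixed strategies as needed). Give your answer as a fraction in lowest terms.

-4/3

Row target 3 is strictly dominated by row target 2, so the attacker never plays it.
The remaining 2×2 game on (target 1, target 2) × (guard 1, guard 2) has no saddle point. Let the attacker play target 1 with probability p; indifference gives −6p = p − 2(1−p), so p = 2/9.
Similarly the defender's optimal q on guard 1 is 1/3, and the value is -6·(1/3) + (1)·(2/3) = -4/3.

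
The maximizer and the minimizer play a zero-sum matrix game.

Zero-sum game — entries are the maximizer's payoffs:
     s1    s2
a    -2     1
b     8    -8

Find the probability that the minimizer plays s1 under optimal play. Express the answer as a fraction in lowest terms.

9/19

Row minima are -2 and -8, so the maximizer's maximin is -2; column maxima are 8 and 1, so the minimizer's minimax is 1. These differ, so the equilibrium is in mixed strategies.
Let the minimizer play s1 with probability q. The maximizer is indifferent when −2q + (1−q) = 8q − 8(1−q), giving q = 9/19.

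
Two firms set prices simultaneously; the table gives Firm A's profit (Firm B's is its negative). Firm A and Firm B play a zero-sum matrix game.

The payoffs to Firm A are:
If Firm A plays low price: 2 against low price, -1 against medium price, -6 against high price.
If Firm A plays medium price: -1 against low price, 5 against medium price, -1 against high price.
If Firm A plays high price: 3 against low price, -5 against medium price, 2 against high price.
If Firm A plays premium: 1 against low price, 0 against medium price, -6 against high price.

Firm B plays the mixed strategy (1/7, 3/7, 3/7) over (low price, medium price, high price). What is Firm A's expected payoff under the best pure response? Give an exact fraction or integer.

11/7

low price: (2)·(1/7) + (-1)·(3/7) + (-6)·(3/7) = -19/7.
medium price: (-1)·(1/7) + (5)·(3/7) + (-1)·(3/7) = 11/7.
high price: (3)·(1/7) + (-5)·(3/7) + (2)·(3/7) = -6/7.
premium: (1)·(1/7) + (0)·(3/7) + (-6)·(3/7) = -17/7.
The best pure response is medium price with expected payoff 11/7.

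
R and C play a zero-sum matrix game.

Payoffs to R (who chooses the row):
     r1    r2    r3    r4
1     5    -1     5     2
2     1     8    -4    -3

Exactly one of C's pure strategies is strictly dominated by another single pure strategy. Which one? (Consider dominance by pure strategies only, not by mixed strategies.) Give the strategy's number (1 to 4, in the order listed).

C prefers columns that give R less. Compare r1 with r4: 2 < 5, -3 < 1.
So r4 strictly dominates r1 for C; r1 is strictly dominated.

1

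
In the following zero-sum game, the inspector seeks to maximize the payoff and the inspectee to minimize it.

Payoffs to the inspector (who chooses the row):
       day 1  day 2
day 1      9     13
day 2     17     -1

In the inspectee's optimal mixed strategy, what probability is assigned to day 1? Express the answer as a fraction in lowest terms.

Row minima are 9 and -1, so the inspector's maximin is 9; column maxima are 17 and 13, so the inspectee's minimax is 13. These differ, so the equilibrium is in mixed strategies.
Let the inspectee play day 1 with probability q. The inspector is indifferent when 9q + 13(1−q) = 17q − (1−q), giving q = 7/11.

7/11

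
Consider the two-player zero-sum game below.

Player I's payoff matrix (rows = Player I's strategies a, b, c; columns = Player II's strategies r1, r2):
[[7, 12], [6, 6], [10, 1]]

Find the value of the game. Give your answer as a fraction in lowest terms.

113/14

Row b is strictly dominated by row a, so Player I never plays it.
The remaining 2×2 game on (a, c) × (r1, r2) has no saddle point. Let Player I play a with probability p; indifference gives 7p + 10(1−p) = 12p + (1−p), so p = 9/14.
Similarly Player II's optimal q on r1 is 11/14, and the value is 7·(11/14) + (12)·(3/14) = 113/14.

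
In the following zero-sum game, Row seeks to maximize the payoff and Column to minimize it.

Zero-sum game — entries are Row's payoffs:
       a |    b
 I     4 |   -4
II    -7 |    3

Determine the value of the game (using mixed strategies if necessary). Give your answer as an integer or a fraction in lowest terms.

Row minima are -4 and -7, so Row's maximin is -4; column maxima are 4 and 3, so Column's minimax is 3. These differ, so the equilibrium is in mixed strategies.
Let Row play I with probability p. Column is indifferent when 4p − 7(1−p) = −4p + 3(1−p), giving p = 5/9.
Let Column play a with probability q. Row is indifferent when 4q − 4(1−q) = −7q + 3(1−q), giving q = 7/18.
The value is 4·(7/18) + (-4)·(11/18) = -8/9.

-8/9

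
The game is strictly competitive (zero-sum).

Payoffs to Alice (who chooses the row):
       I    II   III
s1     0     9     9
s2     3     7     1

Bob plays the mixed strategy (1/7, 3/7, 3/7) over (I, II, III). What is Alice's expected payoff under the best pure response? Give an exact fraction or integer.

54/7

s1: (0)·(1/7) + (9)·(3/7) + (9)·(3/7) = 54/7.
s2: (3)·(1/7) + (7)·(3/7) + (1)·(3/7) = 27/7.
The best pure response is s1 with expected payoff 54/7.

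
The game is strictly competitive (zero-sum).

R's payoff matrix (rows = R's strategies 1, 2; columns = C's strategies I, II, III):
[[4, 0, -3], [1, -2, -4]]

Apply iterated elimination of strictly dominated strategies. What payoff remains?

-3

Column I is strictly dominated by II for C (0<4, -2<1); eliminate I.
Column II is strictly dominated by III for C (-3<0, -4<-2); eliminate II.
Row 2 is strictly dominated by row 1 (-3>-4); eliminate 2.
Only (1, III) remains, with payoff -3.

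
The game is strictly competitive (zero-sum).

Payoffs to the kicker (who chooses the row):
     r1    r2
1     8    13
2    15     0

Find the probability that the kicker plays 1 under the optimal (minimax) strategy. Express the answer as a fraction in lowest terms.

Row minima are 8 and 0, so the kicker's maximin is 8; column maxima are 15 and 13, so the goalkeeper's minimax is 13. These differ, so the equilibrium is in mixed strategies.
Let the kicker play 1 with probability p. The goalkeeper is indifferent when 8p + 15(1−p) = 13p, giving p = 3/4.

3/4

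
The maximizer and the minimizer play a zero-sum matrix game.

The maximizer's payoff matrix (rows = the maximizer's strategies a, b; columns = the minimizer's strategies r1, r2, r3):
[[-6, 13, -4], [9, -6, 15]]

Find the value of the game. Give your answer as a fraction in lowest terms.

81/34

Column r3 is strictly dominated by r1 for the minimizer (it gives the maximizer more in every row).
The remaining 2×2 game on (a, b) × (r1, r2) has no saddle point. Let the maximizer play a with probability p; indifference gives −6p + 9(1−p) = 13p − 6(1−p), so p = 15/34.
Similarly the minimizer's optimal q on r1 is 19/34, and the value is -6·(19/34) + (13)·(15/34) = 81/34.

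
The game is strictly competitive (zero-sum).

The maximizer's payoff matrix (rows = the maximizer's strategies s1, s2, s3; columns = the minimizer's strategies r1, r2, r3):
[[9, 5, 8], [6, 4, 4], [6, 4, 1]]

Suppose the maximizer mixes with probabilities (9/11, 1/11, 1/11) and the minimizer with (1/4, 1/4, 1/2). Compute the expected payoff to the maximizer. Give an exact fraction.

Against (1/4, 1/4, 1/2), each row's expected payoff is s1: 15/2; s2: 9/2; s3: 3.
Taking the (9/11, 1/11, 1/11)-weighted average: (9/11)·(15/2) + (1/11)·(9/2) + (1/11)·(3) = 75/11.

75/11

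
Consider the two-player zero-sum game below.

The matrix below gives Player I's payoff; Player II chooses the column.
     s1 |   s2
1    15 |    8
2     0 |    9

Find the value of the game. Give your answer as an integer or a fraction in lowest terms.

Row minima are 8 and 0, so Player I's maximin is 8; column maxima are 15 and 9, so Player II's minimax is 9. These differ, so the equilibrium is in mixed strategies.
Let Player I play 1 with probability p. Player II is indifferent when 15p = 8p + 9(1−p), giving p = 9/16.
Let Player II play s1 with probability q. Player I is indifferent when 15q + 8(1−q) = 9(1−q), giving q = 1/16.
The value is 15·(1/16) + (8)·(15/16) = 135/16.

135/16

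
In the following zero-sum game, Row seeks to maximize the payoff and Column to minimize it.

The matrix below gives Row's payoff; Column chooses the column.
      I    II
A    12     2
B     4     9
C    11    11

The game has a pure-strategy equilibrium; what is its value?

11

Row minima: 2, 4, 11 → Row's maximin is 11.
Column maxima: 12, 11 → Column's minimax is 11.
They coincide at (C, II), so the value is 11.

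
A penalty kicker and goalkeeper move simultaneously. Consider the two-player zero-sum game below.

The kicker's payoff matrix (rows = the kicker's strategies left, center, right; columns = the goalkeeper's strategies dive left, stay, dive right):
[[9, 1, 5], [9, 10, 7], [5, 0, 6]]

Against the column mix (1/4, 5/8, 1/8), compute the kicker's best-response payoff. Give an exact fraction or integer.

75/8

left: (9)·(1/4) + (1)·(5/8) + (5)·(1/8) = 7/2.
center: (9)·(1/4) + (10)·(5/8) + (7)·(1/8) = 75/8.
right: (5)·(1/4) + (0)·(5/8) + (6)·(1/8) = 2.
The best pure response is center with expected payoff 75/8.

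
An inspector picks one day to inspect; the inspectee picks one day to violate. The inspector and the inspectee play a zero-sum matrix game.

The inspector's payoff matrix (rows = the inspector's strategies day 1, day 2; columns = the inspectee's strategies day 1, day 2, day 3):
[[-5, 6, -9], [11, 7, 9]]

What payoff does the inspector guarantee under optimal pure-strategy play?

7

Row minima: -9, 7 → the inspector's maximin is 7.
Column maxima: 11, 7, 9 → the inspectee's minimax is 7.
They coincide at (day 2, day 2), so the value is 7.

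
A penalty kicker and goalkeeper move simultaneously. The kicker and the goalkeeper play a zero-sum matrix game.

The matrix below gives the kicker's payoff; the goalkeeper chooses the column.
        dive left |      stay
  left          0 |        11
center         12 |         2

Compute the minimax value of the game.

Row minima are 0 and 2, so the kicker's maximin is 2; column maxima are 12 and 11, so the goalkeeper's minimax is 11. These differ, so the equilibrium is in mixed strategies.
Let the kicker play left with probability p. The goalkeeper is indifferent when 12(1−p) = 11p + 2(1−p), giving p = 10/21.
Let the goalkeeper play dive left with probability q. The kicker is indifferent when 11(1−q) = 12q + 2(1−q), giving q = 3/7.
The value is 0·(3/7) + (11)·(4/7) = 44/7.

44/7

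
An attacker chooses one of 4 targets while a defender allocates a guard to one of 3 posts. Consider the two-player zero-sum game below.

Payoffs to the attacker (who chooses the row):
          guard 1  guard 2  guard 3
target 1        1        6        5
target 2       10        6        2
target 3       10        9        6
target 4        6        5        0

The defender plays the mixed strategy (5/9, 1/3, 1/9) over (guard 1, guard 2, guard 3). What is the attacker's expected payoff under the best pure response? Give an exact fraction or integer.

83/9

target 1: (1)·(5/9) + (6)·(1/3) + (5)·(1/9) = 28/9.
target 2: (10)·(5/9) + (6)·(1/3) + (2)·(1/9) = 70/9.
target 3: (10)·(5/9) + (9)·(1/3) + (6)·(1/9) = 83/9.
target 4: (6)·(5/9) + (5)·(1/3) + (0)·(1/9) = 5.
The best pure response is target 3 with expected payoff 83/9.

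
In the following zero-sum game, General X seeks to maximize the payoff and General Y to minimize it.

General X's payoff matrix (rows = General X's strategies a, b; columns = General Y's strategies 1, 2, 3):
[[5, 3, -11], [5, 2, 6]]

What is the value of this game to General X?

20/9

Column 1 is strictly dominated by 2 for General Y (it gives General X more in every row).
The remaining 2×2 game on (a, b) × (2, 3) has no saddle point. Let General X play a with probability p; indifference gives 3p + 2(1−p) = −11p + 6(1−p), so p = 2/9.
Similarly General Y's optimal q on 2 is 17/18, and the value is 3·(17/18) + (-11)·(1/18) = 20/9.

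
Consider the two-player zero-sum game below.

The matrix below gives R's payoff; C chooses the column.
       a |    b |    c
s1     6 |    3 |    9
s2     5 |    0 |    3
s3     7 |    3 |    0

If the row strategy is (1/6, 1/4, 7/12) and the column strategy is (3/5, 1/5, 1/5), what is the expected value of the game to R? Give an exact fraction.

Against (3/5, 1/5, 1/5), each row's expected payoff is s1: 6; s2: 18/5; s3: 24/5.
Taking the (1/6, 1/4, 7/12)-weighted average: (1/6)·(6) + (1/4)·(18/5) + (7/12)·(24/5) = 47/10.

47/10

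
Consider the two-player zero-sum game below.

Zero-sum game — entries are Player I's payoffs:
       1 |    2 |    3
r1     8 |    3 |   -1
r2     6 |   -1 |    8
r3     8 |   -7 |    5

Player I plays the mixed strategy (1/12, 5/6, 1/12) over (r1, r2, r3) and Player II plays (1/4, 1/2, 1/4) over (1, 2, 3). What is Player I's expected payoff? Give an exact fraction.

11/4

Against (1/4, 1/2, 1/4), each row's expected payoff is r1: 13/4; r2: 3; r3: -1/4.
Taking the (1/12, 5/6, 1/12)-weighted average: (1/12)·(13/4) + (5/6)·(3) + (1/12)·(-1/4) = 11/4.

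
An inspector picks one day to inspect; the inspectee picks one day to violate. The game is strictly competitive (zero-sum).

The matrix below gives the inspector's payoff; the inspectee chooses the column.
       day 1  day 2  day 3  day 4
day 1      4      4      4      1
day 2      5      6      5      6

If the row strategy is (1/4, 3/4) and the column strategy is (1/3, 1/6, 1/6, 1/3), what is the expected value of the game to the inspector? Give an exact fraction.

Against (1/3, 1/6, 1/6, 1/3), each row's expected payoff is day 1: 3; day 2: 11/2.
Taking the (1/4, 3/4)-weighted average: (1/4)·(3) + (3/4)·(11/2) = 39/8.

39/8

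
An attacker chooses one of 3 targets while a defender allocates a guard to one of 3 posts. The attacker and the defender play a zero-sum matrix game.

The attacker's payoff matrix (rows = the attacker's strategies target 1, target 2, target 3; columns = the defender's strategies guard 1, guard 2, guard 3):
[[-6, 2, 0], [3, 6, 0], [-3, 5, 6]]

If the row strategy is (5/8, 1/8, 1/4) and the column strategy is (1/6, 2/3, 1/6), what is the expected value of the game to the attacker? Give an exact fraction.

Against (1/6, 2/3, 1/6), each row's expected payoff is target 1: 1/3; target 2: 9/2; target 3: 23/6.
Taking the (5/8, 1/8, 1/4)-weighted average: (5/8)·(1/3) + (1/8)·(9/2) + (1/4)·(23/6) = 83/48.

83/48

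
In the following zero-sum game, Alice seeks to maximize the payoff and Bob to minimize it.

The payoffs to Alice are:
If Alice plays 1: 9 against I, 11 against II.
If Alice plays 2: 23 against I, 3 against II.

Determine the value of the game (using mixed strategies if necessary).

Row minima are 9 and 3, so Alice's maximin is 9; column maxima are 23 and 11, so Bob's minimax is 11. These differ, so the equilibrium is in mixed strategies.
Let Alice play 1 with probability p. Bob is indifferent when 9p + 23(1−p) = 11p + 3(1−p), giving p = 10/11.
Let Bob play I with probability q. Alice is indifferent when 9q + 11(1−q) = 23q + 3(1−q), giving q = 4/11.
The value is 9·(4/11) + (11)·(7/11) = 113/11.

113/11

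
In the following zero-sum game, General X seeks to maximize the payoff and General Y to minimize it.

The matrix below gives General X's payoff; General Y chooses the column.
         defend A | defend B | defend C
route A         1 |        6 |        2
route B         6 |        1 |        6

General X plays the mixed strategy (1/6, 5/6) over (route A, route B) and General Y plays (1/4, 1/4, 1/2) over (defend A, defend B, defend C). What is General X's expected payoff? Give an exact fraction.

Against (1/4, 1/4, 1/2), each row's expected payoff is route A: 11/4; route B: 19/4.
Taking the (1/6, 5/6)-weighted average: (1/6)·(11/4) + (5/6)·(19/4) = 53/12.

53/12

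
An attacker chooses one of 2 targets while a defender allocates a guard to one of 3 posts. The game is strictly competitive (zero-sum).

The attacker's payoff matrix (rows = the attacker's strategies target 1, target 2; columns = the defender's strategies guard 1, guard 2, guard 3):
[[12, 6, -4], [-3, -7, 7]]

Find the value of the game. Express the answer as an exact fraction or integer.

7/12

Column guard 1 is strictly dominated by guard 2 for the defender (it gives the attacker more in every row).
The remaining 2×2 game on (target 1, target 2) × (guard 2, guard 3) has no saddle point. Let the attacker play target 1 with probability p; indifference gives 6p − 7(1−p) = −4p + 7(1−p), so p = 7/12.
Similarly the defender's optimal q on guard 2 is 11/24, and the value is 6·(11/24) + (-4)·(13/24) = 7/12.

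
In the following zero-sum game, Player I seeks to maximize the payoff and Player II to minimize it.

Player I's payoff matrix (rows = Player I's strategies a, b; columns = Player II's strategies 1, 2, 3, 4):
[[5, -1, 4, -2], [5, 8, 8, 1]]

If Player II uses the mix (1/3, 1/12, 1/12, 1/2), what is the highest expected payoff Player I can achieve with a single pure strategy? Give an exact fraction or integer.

7/2

a: (5)·(1/3) + (-1)·(1/12) + (4)·(1/12) + (-2)·(1/2) = 11/12.
b: (5)·(1/3) + (8)·(1/12) + (8)·(1/12) + (1)·(1/2) = 7/2.
The best pure response is b with expected payoff 7/2.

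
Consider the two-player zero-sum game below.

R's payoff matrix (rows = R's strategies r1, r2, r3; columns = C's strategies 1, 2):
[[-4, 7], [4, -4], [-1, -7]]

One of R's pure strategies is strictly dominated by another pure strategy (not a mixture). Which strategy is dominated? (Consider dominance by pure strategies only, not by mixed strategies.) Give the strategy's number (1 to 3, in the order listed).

Compare r3 with r2: 4 > -1, -4 > -7.
So r2 strictly dominates r3 for R; r3 is strictly dominated.

3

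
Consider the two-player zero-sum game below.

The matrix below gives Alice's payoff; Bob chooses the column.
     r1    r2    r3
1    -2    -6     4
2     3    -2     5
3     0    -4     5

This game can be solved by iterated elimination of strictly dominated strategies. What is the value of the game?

-2

Column r3 is strictly dominated by r1 for Bob (-2<4, 3<5, 0<5); eliminate r3.
Row 3 is strictly dominated by row 2 (3>0, -2>-4); eliminate 3.
Column r1 is strictly dominated by r2 for Bob (-6<-2, -2<3); eliminate r1.
Row 1 is strictly dominated by row 2 (-2>-6); eliminate 1.
Only (2, r2) remains, with payoff -2.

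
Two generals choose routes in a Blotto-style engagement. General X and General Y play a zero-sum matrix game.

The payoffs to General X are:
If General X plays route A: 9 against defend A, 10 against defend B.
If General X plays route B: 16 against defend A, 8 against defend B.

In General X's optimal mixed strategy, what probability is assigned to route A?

Row minima are 9 and 8, so General X's maximin is 9; column maxima are 16 and 10, so General Y's minimax is 10. These differ, so the equilibrium is in mixed strategies.
Let General X play route A with probability p. General Y is indifferent when 9p + 16(1−p) = 10p + 8(1−p), giving p = 8/9.

8/9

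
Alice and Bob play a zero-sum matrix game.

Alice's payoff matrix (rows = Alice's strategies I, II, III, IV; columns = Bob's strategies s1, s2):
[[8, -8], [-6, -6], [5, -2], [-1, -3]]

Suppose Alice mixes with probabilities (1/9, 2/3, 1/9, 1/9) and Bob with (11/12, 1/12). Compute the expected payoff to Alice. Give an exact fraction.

-313/108

Against (11/12, 1/12), each row's expected payoff is I: 20/3; II: -6; III: 53/12; IV: -7/6.
Taking the (1/9, 2/3, 1/9, 1/9)-weighted average: (1/9)·(20/3) + (2/3)·(-6) + (1/9)·(53/12) + (1/9)·(-7/6) = -313/108.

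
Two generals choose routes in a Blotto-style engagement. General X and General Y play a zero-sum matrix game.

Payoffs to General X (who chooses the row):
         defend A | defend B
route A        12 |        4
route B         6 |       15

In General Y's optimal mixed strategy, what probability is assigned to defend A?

11/17

Row minima are 4 and 6, so General X's maximin is 6; column maxima are 12 and 15, so General Y's minimax is 12. These differ, so the equilibrium is in mixed strategies.
Let General Y play defend A with probability q. General X is indifferent when 12q + 4(1−q) = 6q + 15(1−q), giving q = 11/17.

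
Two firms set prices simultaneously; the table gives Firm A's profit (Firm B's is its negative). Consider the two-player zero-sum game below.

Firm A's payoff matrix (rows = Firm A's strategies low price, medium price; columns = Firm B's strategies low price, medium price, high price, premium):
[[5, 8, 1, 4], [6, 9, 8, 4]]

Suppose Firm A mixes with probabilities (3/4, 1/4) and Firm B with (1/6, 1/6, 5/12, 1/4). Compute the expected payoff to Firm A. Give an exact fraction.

211/48

Against (1/6, 1/6, 5/12, 1/4), each row's expected payoff is low price: 43/12; medium price: 41/6.
Taking the (3/4, 1/4)-weighted average: (3/4)·(43/12) + (1/4)·(41/6) = 211/48.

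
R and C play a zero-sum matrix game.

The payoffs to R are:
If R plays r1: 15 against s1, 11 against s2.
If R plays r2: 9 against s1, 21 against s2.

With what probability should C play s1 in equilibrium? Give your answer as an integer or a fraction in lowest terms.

Row minima are 11 and 9, so R's maximin is 11; column maxima are 15 and 21, so C's minimax is 15. These differ, so the equilibrium is in mixed strategies.
Let C play s1 with probability q. R is indifferent when 15q + 11(1−q) = 9q + 21(1−q), giving q = 5/8.

5/8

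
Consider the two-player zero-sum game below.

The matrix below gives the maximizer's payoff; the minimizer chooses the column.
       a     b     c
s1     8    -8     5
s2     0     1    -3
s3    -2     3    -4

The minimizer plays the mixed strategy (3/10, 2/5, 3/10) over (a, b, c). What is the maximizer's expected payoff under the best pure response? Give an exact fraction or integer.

7/10

s1: (8)·(3/10) + (-8)·(2/5) + (5)·(3/10) = 7/10.
s2: (0)·(3/10) + (1)·(2/5) + (-3)·(3/10) = -1/2.
s3: (-2)·(3/10) + (3)·(2/5) + (-4)·(3/10) = -3/5.
The best pure response is s1 with expected payoff 7/10.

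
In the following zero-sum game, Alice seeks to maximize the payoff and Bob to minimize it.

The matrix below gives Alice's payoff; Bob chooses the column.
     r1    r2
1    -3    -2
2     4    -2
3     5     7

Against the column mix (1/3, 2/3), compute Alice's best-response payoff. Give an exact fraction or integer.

1: (-3)·(1/3) + (-2)·(2/3) = -7/3.
2: (4)·(1/3) + (-2)·(2/3) = 0.
3: (5)·(1/3) + (7)·(2/3) = 19/3.
The best pure response is 3 with expected payoff 19/3.

19/3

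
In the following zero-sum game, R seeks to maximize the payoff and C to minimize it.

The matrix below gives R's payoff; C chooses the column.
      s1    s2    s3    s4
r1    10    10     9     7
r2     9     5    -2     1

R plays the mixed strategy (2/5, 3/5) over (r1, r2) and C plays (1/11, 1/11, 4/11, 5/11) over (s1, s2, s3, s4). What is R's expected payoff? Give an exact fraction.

43/11

Against (1/11, 1/11, 4/11, 5/11), each row's expected payoff is r1: 91/11; r2: 1.
Taking the (2/5, 3/5)-weighted average: (2/5)·(91/11) + (3/5)·(1) = 43/11.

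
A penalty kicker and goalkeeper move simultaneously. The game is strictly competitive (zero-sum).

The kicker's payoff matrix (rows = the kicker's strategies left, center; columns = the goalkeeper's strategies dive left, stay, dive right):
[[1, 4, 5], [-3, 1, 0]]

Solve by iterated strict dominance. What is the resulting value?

Row center is strictly dominated by row left (1>-3, 4>1, 5>0); eliminate center.
Column dive right is strictly dominated by dive left for the goalkeeper (1<5); eliminate dive right.
Column stay is strictly dominated by dive left for the goalkeeper (1<4); eliminate stay.
Only (left, dive left) remains, with payoff 1.

1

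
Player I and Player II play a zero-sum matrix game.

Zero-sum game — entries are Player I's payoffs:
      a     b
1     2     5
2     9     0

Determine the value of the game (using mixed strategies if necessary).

Row minima are 2 and 0, so Player I's maximin is 2; column maxima are 9 and 5, so Player II's minimax is 5. These differ, so the equilibrium is in mixed strategies.
Let Player I play 1 with probability p. Player II is indifferent when 2p + 9(1−p) = 5p, giving p = 3/4.
Let Player II play a with probability q. Player I is indifferent when 2q + 5(1−q) = 9q, giving q = 5/12.
The value is 2·(5/12) + (5)·(7/12) = 15/4.

15/4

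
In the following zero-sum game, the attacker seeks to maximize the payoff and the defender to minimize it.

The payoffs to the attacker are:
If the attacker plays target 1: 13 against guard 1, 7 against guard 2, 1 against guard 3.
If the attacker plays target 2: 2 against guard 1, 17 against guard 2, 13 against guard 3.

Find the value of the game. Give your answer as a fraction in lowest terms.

Column guard 2 is strictly dominated by guard 3 for the defender (it gives the attacker more in every row).
The remaining 2×2 game on (target 1, target 2) × (guard 1, guard 3) has no saddle point. Let the attacker play target 1 with probability p; indifference gives 13p + 2(1−p) = p + 13(1−p), so p = 11/23.
Similarly the defender's optimal q on guard 1 is 12/23, and the value is 13·(12/23) + (1)·(11/23) = 167/23.

167/23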